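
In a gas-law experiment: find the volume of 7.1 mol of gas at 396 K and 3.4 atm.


PV = nRT  (R = 0.08206 L·atm/(mol·K))
V = nRT/P = 7.1×0.08206×396/3.4
= 67.859 L

67.859 L


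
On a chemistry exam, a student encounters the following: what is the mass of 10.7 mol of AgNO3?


M(AgNO3) = 169.88 g/mol
mass = n × M = 10.7 × 169.88 = 1817.72 g

1817.72 g


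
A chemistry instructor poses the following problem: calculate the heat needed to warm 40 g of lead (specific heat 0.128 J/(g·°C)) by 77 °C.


q = mcΔT = 40 × 0.128 × 77
= 394.24 J

394.24 J


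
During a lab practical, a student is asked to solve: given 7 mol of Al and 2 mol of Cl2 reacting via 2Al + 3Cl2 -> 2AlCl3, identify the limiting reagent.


Mole ratio available / coefficient:
  Al: 7/2 = 3.500
  Cl2: 2/3 = 0.667
Smaller ratio is limiting.

Cl2


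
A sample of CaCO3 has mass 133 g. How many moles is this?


M(CaCO3) = 100.09 g/mol
n = mass/M = 133/100.09 = 1.3288 mol

1.3288 mol


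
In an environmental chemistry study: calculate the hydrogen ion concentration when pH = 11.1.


[H+] = 10^(-pH) = 10^(-11.1)
= 7.94×10^-12 M

7.94×10^-12 M


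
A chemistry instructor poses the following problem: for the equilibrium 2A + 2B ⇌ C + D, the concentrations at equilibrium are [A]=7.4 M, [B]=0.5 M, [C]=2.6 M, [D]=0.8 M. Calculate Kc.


Kc = [C][D]/([A]^2[B]^2)
= (2.6^1 × 0.8^1)/(7.4^2 × 0.5^2)
= 2.08/13.69
= 0.1519

0.1519


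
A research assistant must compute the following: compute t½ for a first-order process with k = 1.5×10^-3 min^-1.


t½ = ln2/k = 0.693147/(1.5×10^-3 min^-1)
= 462.1 min

462.1 min


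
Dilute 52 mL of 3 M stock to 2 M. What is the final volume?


C1V1 = C2V2
3 × 52 = 2 × V2
V2 = 156/2 = 78.0 mL

78.0 mL


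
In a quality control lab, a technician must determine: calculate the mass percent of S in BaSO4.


M(BaSO4) = 1×137.33 + 1×32.07 + 4×16.0 = 233.40 g/mol
Mass of S = 1 × 32.07 = 32.07 g/mol
% S = 32.07/233.40 × 100 = 13.74%

13.74%


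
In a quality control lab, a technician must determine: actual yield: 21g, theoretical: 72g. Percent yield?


% yield = actual/theoretical × 100
= 21/72 × 100
= 29.17%

29.17%


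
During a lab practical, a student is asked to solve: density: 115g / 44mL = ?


ρ = mass/volume
= 115/44
= 2.614 g/mL

2.614 g/mL


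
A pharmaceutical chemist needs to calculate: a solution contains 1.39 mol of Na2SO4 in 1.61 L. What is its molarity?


M = n/V = 1.39/1.61 = 0.863 mol/L

0.863 M


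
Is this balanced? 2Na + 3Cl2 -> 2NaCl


Equation: 2Na + 3Cl2 -> 2NaCl
Check atoms: Cl: 6≠2, Na: 2=2
Not balanced

No, not balanced


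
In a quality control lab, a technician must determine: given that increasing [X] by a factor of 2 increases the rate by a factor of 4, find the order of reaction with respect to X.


rate ∝ [X]^n
2^n = 4 → n = 2
Order in X: 2

2


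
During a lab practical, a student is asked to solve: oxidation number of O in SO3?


O is usually -2
Oxidation number: -2

-2


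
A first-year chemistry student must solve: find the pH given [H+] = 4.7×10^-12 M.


pH = -log10([H+]) = -log10(4.7×10^-12)
= 12 - log10(4.7)
= 12 - 0.67
= 11.33

11.33


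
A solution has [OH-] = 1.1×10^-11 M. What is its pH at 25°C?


pOH = -log10([OH-]) = -log10(1.1×10^-11)
= 11 - log10(1.1) = 10.96
pH = 14 - pOH = 14 - 10.96 = 3.04

3.04


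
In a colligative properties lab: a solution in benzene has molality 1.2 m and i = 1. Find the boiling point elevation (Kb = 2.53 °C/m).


ΔTb = Kb × m × i
= 2.53 × 1.2 × 1
= 3.036 °C

3.036 °C


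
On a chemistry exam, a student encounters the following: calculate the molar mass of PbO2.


M(PbO2) = 1×207.2 + 2×16.0
= 207.2 + 32.0
= 239.2 g/mol

239.2 g/mol


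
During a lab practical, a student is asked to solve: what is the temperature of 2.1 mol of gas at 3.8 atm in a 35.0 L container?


PV = nRT  (R = 0.08206 L·atm/(mol·K))
T = PV/(nR) = 3.8×35.0/(2.1×0.08206)
= 133.00/0.172326
= 771.79 K

771.79 K


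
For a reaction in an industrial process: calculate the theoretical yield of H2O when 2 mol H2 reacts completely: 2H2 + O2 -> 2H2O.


Mole ratio H2O:H2 = 2:2
n(H2O) = 2 × 2/2 = 2.000 mol
mass = 2.000 × 18.02 = 36.04 g

36.04 g


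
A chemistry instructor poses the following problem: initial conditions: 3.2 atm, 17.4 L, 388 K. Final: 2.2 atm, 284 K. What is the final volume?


P1V1/T1 = P2V2/T2
V2 = P1V1T2/(T1P2)
= 3.2×17.4×284/(388×2.2)
= 18.525 L

18.525 L


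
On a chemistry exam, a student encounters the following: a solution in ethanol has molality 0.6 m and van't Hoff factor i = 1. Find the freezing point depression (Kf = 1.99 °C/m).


ΔTf = Kf × m × i
= 1.99 × 0.6 × 1
= 1.194 °C

1.194 °C


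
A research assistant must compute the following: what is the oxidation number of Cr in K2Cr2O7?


2(+1) + 2x + 7(-2) = 0, so x = +6
Oxidation number: +6

+6


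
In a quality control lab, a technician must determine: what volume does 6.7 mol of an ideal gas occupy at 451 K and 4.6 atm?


PV = nRT  (R = 0.08206 L·atm/(mol·K))
V = nRT/P = 6.7×0.08206×451/4.6
= 53.905 L

53.905 L


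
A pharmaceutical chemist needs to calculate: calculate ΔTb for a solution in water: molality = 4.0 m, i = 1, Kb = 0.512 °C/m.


ΔTb = Kb × m × i
= 0.512 × 4.0 × 1
= 2.048 °C

2.048 °C


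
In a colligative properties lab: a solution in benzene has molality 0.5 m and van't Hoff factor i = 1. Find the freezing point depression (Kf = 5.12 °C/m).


ΔTf = Kf × m × i
= 5.12 × 0.5 × 1
= 2.56 °C

2.56 °C


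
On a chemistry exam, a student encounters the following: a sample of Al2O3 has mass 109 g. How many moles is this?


M(Al2O3) = 101.96 g/mol
n = mass/M = 109/101.96 = 1.069 mol

1.069 mol


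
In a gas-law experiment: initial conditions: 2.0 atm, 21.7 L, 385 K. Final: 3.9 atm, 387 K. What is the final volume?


P1V1/T1 = P2V2/T2
V2 = P1V1T2/(T1P2)
= 2.0×21.7×387/(385×3.9)
= 11.186 L

11.186 L


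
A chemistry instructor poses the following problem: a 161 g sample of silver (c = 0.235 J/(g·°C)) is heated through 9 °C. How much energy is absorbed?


q = mcΔT = 161 × 0.235 × 9
= 340.52 J

340.52 J


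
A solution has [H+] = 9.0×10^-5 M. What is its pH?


pH = -log10([H+]) = -log10(9.0×10^-5)
= 5 - log10(9.0)
= 5 - 0.95
= 4.05

4.05


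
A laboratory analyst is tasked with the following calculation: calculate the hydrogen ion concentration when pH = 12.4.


[H+] = 10^(-pH) = 10^(-12.4)
= 3.98×10^-13 M

3.98×10^-13 M


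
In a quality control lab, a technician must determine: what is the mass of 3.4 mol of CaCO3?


M(CaCO3) = 100.09 g/mol
mass = n × M = 3.4 × 100.09 = 340.31 g

340.31 g


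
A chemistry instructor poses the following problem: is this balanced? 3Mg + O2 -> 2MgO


Equation: 3Mg + O2 -> 2MgO
Check atoms: Mg: 3≠2, O: 2=2
Not balanced

No, not balanced


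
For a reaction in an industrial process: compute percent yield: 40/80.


% yield = actual/theoretical × 100
= 40/80 × 100
= 50.0%

50.0%


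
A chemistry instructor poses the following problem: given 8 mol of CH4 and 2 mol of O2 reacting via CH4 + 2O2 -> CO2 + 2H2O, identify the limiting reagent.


Mole ratio available / coefficient:
  CH4: 8/1 = 8.000
  O2: 2/2 = 1.000
Smaller ratio is limiting.

O2


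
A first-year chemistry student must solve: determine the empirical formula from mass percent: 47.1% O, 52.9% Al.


Assume 100 g sample. Moles of each element:
  O: 47.1/16.0 = 2.944 mol
  Al: 52.9/26.98 = 1.961 mol
Divide by smallest (1.961):
  O: 2.944/1.961 = 1.5
  Al: 1.961/1.961 = 1.0
Multiply all ratios by 2 to obtain whole numbers.
Empirical formula: Al2O3

Al2O3


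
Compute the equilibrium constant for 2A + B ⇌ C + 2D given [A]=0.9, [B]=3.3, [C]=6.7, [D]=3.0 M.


Kc = [C][D]^2/([A]^2[B])
= (6.7^1 × 3.0^2)/(0.9^2 × 3.3^1)
= 60.3/2.673
= 22.56

22.56


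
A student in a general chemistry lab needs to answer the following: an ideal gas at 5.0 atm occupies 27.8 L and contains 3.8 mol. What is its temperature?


PV = nRT  (R = 0.08206 L·atm/(mol·K))
T = PV/(nR) = 5.0×27.8/(3.8×0.08206)
= 139.00/0.311828
= 445.76 K

445.76 K


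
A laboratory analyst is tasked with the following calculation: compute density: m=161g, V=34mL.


ρ = mass/volume
= 161/34
= 4.735 g/mL

4.735 g/mL


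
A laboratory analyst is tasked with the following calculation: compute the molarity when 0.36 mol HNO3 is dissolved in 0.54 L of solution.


M = n/V = 0.36/0.54 = 0.667 mol/L

0.667 M


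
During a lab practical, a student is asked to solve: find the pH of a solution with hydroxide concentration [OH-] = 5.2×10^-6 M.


pOH = -log10([OH-]) = -log10(5.2×10^-6)
= 6 - log10(5.2) = 5.28
pH = 14 - pOH = 14 - 5.28 = 8.72

8.72


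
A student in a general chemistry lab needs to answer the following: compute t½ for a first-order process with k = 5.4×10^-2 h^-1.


t½ = ln2/k = 0.693147/(5.4×10^-2 h^-1)
= 12.84 h

12.84 h


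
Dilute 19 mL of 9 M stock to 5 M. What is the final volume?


C1V1 = C2V2
9 × 19 = 5 × V2
V2 = 171/5 = 34.2 mL

34.2 mL


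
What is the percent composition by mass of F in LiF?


M(LiF) = 1×6.94 + 1×19.0 = 25.94 g/mol
Mass of F = 1 × 19.0 = 19.00 g/mol
% F = 19.00/25.94 × 100 = 73.25%

73.25%


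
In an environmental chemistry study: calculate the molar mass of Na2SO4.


M(Na2SO4) = 2×22.99 + 1×32.07 + 4×16.0
= 45.98 + 32.07 + 64.0
= 142.05 g/mol

142.05 g/mol


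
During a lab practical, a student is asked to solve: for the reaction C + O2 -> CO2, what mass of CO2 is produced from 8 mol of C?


Mole ratio CO2:C = 1:1
n(CO2) = 8 × 1/1 = 8.000 mol
mass = 8.000 × 44.01 = 352.08 g

352.08 g


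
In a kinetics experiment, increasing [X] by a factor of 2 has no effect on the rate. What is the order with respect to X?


rate ∝ [X]^n
rate ∝ [X]^0
Order in X: 0

0


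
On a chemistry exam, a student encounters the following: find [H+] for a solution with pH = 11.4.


[H+] = 10^(-pH) = 10^(-11.4)
= 3.98×10^-12 M

3.98×10^-12 M


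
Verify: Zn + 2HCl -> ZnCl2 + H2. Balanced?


Equation: Zn + 2HCl -> ZnCl2 + H2
Check atoms: Cl: 2=2, H: 2=2, Zn: 1=1
Balanced

Yes, balanced


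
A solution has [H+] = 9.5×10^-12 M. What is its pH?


pH = -log10([H+]) = -log10(9.5×10^-12)
= 12 - log10(9.5)
= 12 - 0.98
= 11.02

11.02


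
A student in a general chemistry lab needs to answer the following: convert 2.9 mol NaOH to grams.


M(NaOH) = 40.0 g/mol
mass = n × M = 2.9 × 40.0 = 116.00 g

116.00 g


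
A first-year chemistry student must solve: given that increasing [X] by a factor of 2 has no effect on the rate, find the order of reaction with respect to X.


rate ∝ [X]^n
rate ∝ [X]^0
Order in X: 0

0


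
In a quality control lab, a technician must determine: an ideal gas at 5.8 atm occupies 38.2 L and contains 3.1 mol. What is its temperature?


PV = nRT  (R = 0.08206 L·atm/(mol·K))
T = PV/(nR) = 5.8×38.2/(3.1×0.08206)
= 221.56/0.254386
= 870.96 K

870.96 K


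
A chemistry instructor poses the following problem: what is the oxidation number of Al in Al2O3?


Al is +3
Oxidation number: +3

+3


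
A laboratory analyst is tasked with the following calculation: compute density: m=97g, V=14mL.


ρ = mass/volume
= 97/14
= 6.929 g/mL

6.929 g/mL


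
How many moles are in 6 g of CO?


M(CO) = 28.01 g/mol
n = mass/M = 6/28.01 = 0.2142 mol

0.2142 mol


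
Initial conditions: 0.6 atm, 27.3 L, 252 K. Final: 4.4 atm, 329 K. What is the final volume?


P1V1/T1 = P2V2/T2
V2 = P1V1T2/(T1P2)
= 0.6×27.3×329/(252×4.4)
= 4.86 L

4.86 L


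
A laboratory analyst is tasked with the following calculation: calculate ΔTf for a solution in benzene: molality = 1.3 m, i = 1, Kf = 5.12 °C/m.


ΔTf = Kf × m × i
= 5.12 × 1.3 × 1
= 6.656 °C

6.656 °C


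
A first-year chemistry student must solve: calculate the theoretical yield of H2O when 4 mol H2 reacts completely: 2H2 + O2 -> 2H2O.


Mole ratio H2O:H2 = 2:2
n(H2O) = 4 × 2/2 = 4.000 mol
mass = 4.000 × 18.02 = 72.08 g

72.08 g


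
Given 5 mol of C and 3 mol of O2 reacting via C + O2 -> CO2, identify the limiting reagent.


Mole ratio available / coefficient:
  C: 5/1 = 5.000
  O2: 3/1 = 3.000
Smaller ratio is limiting.

O2


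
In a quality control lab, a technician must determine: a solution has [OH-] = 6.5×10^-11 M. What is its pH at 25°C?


pOH = -log10([OH-]) = -log10(6.5×10^-11)
= 11 - log10(6.5) = 10.19
pH = 14 - pOH = 14 - 10.19 = 3.81

3.81


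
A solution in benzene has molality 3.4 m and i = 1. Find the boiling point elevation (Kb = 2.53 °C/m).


ΔTb = Kb × m × i
= 2.53 × 3.4 × 1
= 8.602 °C

8.602 °C


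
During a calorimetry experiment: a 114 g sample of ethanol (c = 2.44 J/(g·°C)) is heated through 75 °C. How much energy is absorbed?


q = mcΔT = 114 × 2.44 × 75
= 20862.00 J

20862.00 J


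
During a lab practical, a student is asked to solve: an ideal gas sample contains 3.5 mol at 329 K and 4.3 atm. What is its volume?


PV = nRT  (R = 0.08206 L·atm/(mol·K))
V = nRT/P = 3.5×0.08206×329/4.3
= 21.975 L

21.975 L


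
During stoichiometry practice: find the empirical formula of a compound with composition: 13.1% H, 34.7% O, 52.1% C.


Assume 100 g sample. Moles of each element:
  H: 13.1/1.008 = 12.996 mol
  O: 34.7/16.0 = 2.169 mol
  C: 52.1/12.01 = 4.338 mol
Divide by smallest (2.169):
  H: 12.996/2.169 = 5.99
  O: 2.169/2.169 = 1.0
  C: 4.338/2.169 = 2.0
Empirical formula: C2H6O

C2H6O


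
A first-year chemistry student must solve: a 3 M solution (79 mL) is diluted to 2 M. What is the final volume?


C1V1 = C2V2
3 × 79 = 2 × V2
V2 = 237/2 = 118.5 mL

118.5 mL


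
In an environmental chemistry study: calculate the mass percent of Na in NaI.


M(NaI) = 1×22.99 + 1×126.9 = 149.89 g/mol
Mass of Na = 1 × 22.99 = 22.99 g/mol
% Na = 22.99/149.89 × 100 = 15.34%

15.34%


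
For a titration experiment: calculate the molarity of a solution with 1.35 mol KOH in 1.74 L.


M = n/V = 1.35/1.74 = 0.776 mol/L

0.776 M


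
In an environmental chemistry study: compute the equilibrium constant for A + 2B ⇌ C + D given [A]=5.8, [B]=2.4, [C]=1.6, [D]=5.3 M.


Kc = [C][D]/([A][B]^2)
= (1.6^1 × 5.3^1)/(5.8^1 × 2.4^2)
= 8.48/33.408
= 0.2538

0.2538


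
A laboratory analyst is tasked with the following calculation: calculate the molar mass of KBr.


M(KBr) = 1×39.1 + 1×79.9
= 39.1 + 79.9
= 119.0 g/mol

119.0 g/mol


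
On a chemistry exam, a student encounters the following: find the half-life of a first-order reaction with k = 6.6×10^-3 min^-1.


t½ = ln2/k = 0.693147/(6.6×10^-3 min^-1)
= 105.0 min

105.0 min


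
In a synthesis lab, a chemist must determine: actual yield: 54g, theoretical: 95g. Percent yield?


% yield = actual/theoretical × 100
= 54/95 × 100
= 56.84%

56.84%


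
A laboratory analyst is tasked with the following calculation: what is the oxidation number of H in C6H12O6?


H is +1 with nonmetals
Oxidation number: +1

+1


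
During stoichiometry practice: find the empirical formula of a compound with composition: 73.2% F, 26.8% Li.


Assume 100 g sample. Moles of each element:
  F: 73.2/19.0 = 3.853 mol
  Li: 26.8/6.94 = 3.862 mol
Divide by smallest (3.853):
  F: 3.853/3.853 = 1.0
  Li: 3.862/3.853 = 1.0
Empirical formula: LiF

LiF


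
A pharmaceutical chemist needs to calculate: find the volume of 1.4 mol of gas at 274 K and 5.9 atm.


PV = nRT  (R = 0.08206 L·atm/(mol·K))
V = nRT/P = 1.4×0.08206×274/5.9
= 5.335 L

5.335 L


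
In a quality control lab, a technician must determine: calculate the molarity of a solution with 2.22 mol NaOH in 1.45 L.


M = n/V = 2.22/1.45 = 1.531 mol/L

1.531 M


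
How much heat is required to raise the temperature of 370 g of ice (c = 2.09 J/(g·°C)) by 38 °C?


q = mcΔT = 370 × 2.09 × 38
= 29385.40 J

29385.40 J


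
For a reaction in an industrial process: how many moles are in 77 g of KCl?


M(KCl) = 74.55 g/mol
n = mass/M = 77/74.55 = 1.0329 mol

1.0329 mol


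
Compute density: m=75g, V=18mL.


ρ = mass/volume
= 75/18
= 4.167 g/mL

4.167 g/mL


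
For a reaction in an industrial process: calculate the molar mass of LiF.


M(LiF) = 1×6.94 + 1×19.0
= 6.94 + 19.0
= 25.94 g/mol

25.94 g/mol


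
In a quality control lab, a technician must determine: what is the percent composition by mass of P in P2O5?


M(P2O5) = 2×30.97 + 5×16.0 = 141.94 g/mol
Mass of P = 2 × 30.97 = 61.94 g/mol
% P = 61.94/141.94 × 100 = 43.64%

43.64%


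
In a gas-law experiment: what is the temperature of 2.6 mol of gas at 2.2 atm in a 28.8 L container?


PV = nRT  (R = 0.08206 L·atm/(mol·K))
T = PV/(nR) = 2.2×28.8/(2.6×0.08206)
= 63.36/0.213356
= 296.97 K

296.97 K


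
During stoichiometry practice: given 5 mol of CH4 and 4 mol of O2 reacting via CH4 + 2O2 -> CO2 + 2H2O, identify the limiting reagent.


Mole ratio available / coefficient:
  CH4: 5/1 = 5.000
  O2: 4/2 = 2.000
Smaller ratio is limiting.

O2


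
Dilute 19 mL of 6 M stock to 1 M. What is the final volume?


C1V1 = C2V2
6 × 19 = 1 × V2
V2 = 114/1 = 114.0 mL

114.0 mL


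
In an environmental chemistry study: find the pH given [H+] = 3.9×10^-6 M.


pH = -log10([H+]) = -log10(3.9×10^-6)
= 6 - log10(3.9)
= 6 - 0.59
= 5.41

5.41


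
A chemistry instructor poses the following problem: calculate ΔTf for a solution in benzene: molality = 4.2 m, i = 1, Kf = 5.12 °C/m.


ΔTf = Kf × m × i
= 5.12 × 4.2 × 1
= 21.504 °C

21.504 °C


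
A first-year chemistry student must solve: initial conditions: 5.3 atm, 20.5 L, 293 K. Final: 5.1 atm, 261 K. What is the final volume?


P1V1/T1 = P2V2/T2
V2 = P1V1T2/(T1P2)
= 5.3×20.5×261/(293×5.1)
= 18.977 L

18.977 L


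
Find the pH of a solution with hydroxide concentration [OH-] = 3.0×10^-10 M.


pOH = -log10([OH-]) = -log10(3.0×10^-10)
= 10 - log10(3.0) = 9.52
pH = 14 - pOH = 14 - 9.52 = 4.48

4.48


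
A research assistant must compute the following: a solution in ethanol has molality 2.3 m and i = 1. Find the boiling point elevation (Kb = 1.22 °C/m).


ΔTb = Kb × m × i
= 1.22 × 2.3 × 1
= 2.806 °C

2.806 °C


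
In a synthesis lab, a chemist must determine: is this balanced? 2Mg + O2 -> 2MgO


Equation: 2Mg + O2 -> 2MgO
Check atoms: Mg: 2=2, O: 2=2
Balanced

Yes, balanced


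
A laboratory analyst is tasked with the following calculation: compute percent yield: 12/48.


% yield = actual/theoretical × 100
= 12/48 × 100
= 25.0%

25.0%


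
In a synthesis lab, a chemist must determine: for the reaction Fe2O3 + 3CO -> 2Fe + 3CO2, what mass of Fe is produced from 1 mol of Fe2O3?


Mole ratio Fe:Fe2O3 = 2:1
n(Fe) = 1 × 2/1 = 2.000 mol
mass = 2.000 × 55.85 = 111.7 g

111.7 g


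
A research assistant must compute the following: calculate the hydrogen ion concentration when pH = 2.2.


[H+] = 10^(-pH) = 10^(-2.2)
= 6.31×10^-3 M

6.31×10^-3 M


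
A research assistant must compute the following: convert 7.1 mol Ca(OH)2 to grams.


M(Ca(OH)2) = 74.1 g/mol
mass = n × M = 7.1 × 74.1 = 526.11 g

526.11 g


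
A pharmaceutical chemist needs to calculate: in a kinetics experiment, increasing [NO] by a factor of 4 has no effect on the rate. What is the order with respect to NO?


rate ∝ [NO]^n
rate ∝ [NO]^0
Order in NO: 0

0


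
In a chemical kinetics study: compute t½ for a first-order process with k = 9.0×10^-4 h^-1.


t½ = ln2/k = 0.693147/(9.0×10^-4 h^-1)
= 770.2 h

770.2 h


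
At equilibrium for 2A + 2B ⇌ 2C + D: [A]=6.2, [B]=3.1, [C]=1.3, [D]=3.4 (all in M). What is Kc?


Kc = [C]^2[D]/([A]^2[B]^2)
= (1.3^2 × 3.4^1)/(6.2^2 × 3.1^2)
= 5.746/369.4084
= 0.01555

0.01555


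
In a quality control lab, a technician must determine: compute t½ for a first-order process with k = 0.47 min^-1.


t½ = ln2/k = 0.693147/(0.47 min^-1)
= 1.475 min

1.475 min


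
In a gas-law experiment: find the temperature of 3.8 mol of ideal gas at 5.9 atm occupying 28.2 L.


PV = nRT  (R = 0.08206 L·atm/(mol·K))
T = PV/(nR) = 5.9×28.2/(3.8×0.08206)
= 166.38/0.311828
= 533.56 K

533.56 K


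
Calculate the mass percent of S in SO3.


M(SO3) = 1×32.07 + 3×16.0 = 80.07 g/mol
Mass of S = 1 × 32.07 = 32.07 g/mol
% S = 32.07/80.07 × 100 = 40.05%

40.05%


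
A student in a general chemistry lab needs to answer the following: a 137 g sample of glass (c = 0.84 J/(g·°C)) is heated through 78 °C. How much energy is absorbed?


q = mcΔT = 137 × 0.84 × 78
= 8976.24 J

8976.24 J


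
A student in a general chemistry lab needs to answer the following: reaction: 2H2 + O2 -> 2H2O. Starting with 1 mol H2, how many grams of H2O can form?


Mole ratio H2O:H2 = 2:2
n(H2O) = 1 × 2/2 = 1.000 mol
mass = 1.000 × 18.02 = 18.02 g

18.02 g


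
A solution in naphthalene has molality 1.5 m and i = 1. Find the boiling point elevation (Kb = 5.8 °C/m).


ΔTb = Kb × m × i
= 5.8 × 1.5 × 1
= 8.7 °C

8.7 °C


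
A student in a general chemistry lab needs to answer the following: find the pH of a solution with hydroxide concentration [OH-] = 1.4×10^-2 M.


pOH = -log10([OH-]) = -log10(1.4×10^-2)
= 2 - log10(1.4) = 1.85
pH = 14 - pOH = 14 - 1.85 = 12.15

12.15


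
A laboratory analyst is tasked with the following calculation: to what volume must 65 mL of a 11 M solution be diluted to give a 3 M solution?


C1V1 = C2V2
11 × 65 = 3 × V2
V2 = 715/3 = 238.33 mL

238.33 mL


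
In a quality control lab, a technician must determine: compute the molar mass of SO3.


M(SO3) = 1×32.07 + 3×16.0
= 32.07 + 48.0
= 80.07 g/mol

80.07 g/mol


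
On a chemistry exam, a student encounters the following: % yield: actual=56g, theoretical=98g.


% yield = actual/theoretical × 100
= 56/98 × 100
= 57.14%

57.14%


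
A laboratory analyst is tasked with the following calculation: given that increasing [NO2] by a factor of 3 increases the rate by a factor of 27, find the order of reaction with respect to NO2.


rate ∝ [NO2]^n
3^n = 27 → n = 3
Order in NO2: 3

3


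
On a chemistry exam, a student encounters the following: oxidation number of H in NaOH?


H is +1 with nonmetals
Oxidation number: +1

+1


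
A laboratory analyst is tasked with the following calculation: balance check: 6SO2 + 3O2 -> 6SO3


Equation: 6SO2 + 3O2 -> 6SO3
Check atoms: O: 18=18, S: 6=6
Balanced

Yes, balanced


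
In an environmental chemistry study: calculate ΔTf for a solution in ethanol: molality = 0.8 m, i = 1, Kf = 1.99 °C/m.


ΔTf = Kf × m × i
= 1.99 × 0.8 × 1
= 1.592 °C

1.592 °C


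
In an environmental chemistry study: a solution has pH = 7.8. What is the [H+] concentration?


[H+] = 10^(-pH) = 10^(-7.8)
= 1.58×10^-8 M

1.58×10^-8 M


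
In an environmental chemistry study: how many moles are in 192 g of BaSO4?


M(BaSO4) = 233.4 g/mol
n = mass/M = 192/233.4 = 0.8226 mol

0.8226 mol


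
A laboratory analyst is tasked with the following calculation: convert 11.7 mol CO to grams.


M(CO) = 28.01 g/mol
mass = n × M = 11.7 × 28.01 = 327.72 g

327.72 g


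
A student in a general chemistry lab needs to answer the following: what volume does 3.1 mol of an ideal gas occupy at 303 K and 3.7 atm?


PV = nRT  (R = 0.08206 L·atm/(mol·K))
V = nRT/P = 3.1×0.08206×303/3.7
= 20.832 L

20.832 L


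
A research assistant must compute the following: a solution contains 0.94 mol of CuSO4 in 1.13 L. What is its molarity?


M = n/V = 0.94/1.13 = 0.832 mol/L

0.832 M


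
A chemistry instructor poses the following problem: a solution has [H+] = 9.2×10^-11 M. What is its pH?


pH = -log10([H+]) = -log10(9.2×10^-11)
= 11 - log10(9.2)
= 11 - 0.96
= 10.04

10.04


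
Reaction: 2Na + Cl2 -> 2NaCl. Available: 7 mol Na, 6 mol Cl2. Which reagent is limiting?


Mole ratio available / coefficient:
  Na: 7/2 = 3.500
  Cl2: 6/1 = 6.000
Smaller ratio is limiting.

Na


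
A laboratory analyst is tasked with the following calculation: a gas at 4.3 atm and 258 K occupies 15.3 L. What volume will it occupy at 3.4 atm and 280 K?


P1V1/T1 = P2V2/T2
V2 = P1V1T2/(T1P2)
= 4.3×15.3×280/(258×3.4)
= 21.0 L

21.0 L


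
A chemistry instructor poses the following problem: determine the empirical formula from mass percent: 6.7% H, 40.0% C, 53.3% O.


Assume 100 g sample. Moles of each element:
  H: 6.7/1.008 = 6.647 mol
  C: 40.0/12.01 = 3.331 mol
  O: 53.3/16.0 = 3.331 mol
Divide by smallest (3.331):
  H: 6.647/3.331 = 2.0
  C: 3.331/3.331 = 1.0
  O: 3.331/3.331 = 1.0
Empirical formula: CH2O

CH2O


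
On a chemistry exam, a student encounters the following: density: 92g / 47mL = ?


ρ = mass/volume
= 92/47
= 1.957 g/mL

1.957 g/mL


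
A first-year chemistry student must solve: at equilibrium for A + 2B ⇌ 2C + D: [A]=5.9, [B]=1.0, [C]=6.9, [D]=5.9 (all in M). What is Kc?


Kc = [C]^2[D]/([A][B]^2)
= (6.9^2 × 5.9^1)/(5.9^1 × 1.0^2)
= 280.899/5.9
= 47.61

47.61


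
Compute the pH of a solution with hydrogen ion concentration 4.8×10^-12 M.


pH = -log10([H+]) = -log10(4.8×10^-12)
= 12 - log10(4.8)
= 12 - 0.68
= 11.32

11.32


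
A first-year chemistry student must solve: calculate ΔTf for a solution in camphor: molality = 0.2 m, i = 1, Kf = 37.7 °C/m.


ΔTf = Kf × m × i
= 37.7 × 0.2 × 1
= 7.54 °C

7.54 °C


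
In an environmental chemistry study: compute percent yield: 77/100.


% yield = actual/theoretical × 100
= 77/100 × 100
= 77.0%

77.0%


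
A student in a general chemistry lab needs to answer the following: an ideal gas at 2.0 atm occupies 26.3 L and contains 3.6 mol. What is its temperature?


PV = nRT  (R = 0.08206 L·atm/(mol·K))
T = PV/(nR) = 2.0×26.3/(3.6×0.08206)
= 52.60/0.295416
= 178.05 K

178.05 K


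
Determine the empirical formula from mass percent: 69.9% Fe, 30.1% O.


Assume 100 g sample. Moles of each element:
  Fe: 69.9/55.85 = 1.252 mol
  O: 30.1/16.0 = 1.881 mol
Divide by smallest (1.252):
  Fe: 1.252/1.252 = 1.0
  O: 1.881/1.252 = 1.5
Multiply all ratios by 2 to obtain whole numbers.
Empirical formula: Fe2O3

Fe2O3


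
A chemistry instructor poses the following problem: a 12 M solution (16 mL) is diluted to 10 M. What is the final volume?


C1V1 = C2V2
12 × 16 = 10 × V2
V2 = 192/10 = 19.2 mL

19.2 mL


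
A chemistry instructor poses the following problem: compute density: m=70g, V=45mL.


ρ = mass/volume
= 70/45
= 1.556 g/mL

1.556 g/mL


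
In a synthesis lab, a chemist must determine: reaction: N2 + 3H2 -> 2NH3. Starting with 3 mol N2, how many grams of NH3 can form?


Mole ratio NH3:N2 = 2:1
n(NH3) = 3 × 2/1 = 6.000 mol
mass = 6.000 × 17.03 = 102.18 g

102.18 g


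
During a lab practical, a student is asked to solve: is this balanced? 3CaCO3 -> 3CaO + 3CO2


Equation: 3CaCO3 -> 3CaO + 3CO2
Check atoms: C: 3=3, Ca: 3=3, O: 9=9
Balanced

Yes, balanced


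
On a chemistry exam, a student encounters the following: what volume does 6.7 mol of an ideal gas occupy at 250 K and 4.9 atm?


PV = nRT  (R = 0.08206 L·atm/(mol·K))
V = nRT/P = 6.7×0.08206×250/4.9
= 28.051 L

28.051 L


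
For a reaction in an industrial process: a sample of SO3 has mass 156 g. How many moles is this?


M(SO3) = 80.07 g/mol
n = mass/M = 156/80.07 = 1.9483 mol

1.9483 mol


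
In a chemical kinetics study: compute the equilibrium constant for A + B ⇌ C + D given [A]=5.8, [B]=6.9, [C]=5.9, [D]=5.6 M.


Kc = [C][D]/([A][B])
= (5.9^1 × 5.6^1)/(5.8^1 × 6.9^1)
= 33.04/40.02
= 0.8256

0.8256


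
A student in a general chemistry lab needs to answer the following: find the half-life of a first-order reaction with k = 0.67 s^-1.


t½ = ln2/k = 0.693147/(0.67 s^-1)
= 1.035 s

1.035 s


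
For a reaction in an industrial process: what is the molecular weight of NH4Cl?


M(NH4Cl) = 1×14.01 + 4×1.008 + 1×35.45
= 14.01 + 4.03 + 35.45
= 53.49 g/mol

53.49 g/mol


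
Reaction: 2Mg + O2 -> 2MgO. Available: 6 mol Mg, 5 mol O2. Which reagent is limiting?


Mole ratio available / coefficient:
  Mg: 6/2 = 3.000
  O2: 5/1 = 5.000
Smaller ratio is limiting.

Mg


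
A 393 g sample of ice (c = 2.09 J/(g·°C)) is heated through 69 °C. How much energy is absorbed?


q = mcΔT = 393 × 2.09 × 69
= 56674.53 J

56674.53 J


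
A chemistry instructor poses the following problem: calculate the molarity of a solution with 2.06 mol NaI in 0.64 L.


M = n/V = 2.06/0.64 = 3.219 mol/L

3.219 M


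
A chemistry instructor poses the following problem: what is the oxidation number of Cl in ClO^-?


x + (-2) = -1, so x = +1
Oxidation number: +1

+1


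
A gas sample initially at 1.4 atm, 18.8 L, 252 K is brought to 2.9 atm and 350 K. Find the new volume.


P1V1/T1 = P2V2/T2
V2 = P1V1T2/(T1P2)
= 1.4×18.8×350/(252×2.9)
= 12.605 L

12.605 L


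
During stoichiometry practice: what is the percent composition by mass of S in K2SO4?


M(K2SO4) = 2×39.1 + 1×32.07 + 4×16.0 = 174.27 g/mol
Mass of S = 1 × 32.07 = 32.07 g/mol
% S = 32.07/174.27 × 100 = 18.40%

18.40%


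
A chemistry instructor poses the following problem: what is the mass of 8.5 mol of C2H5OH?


M(C2H5OH) = 46.07 g/mol
mass = n × M = 8.5 × 46.07 = 391.60 g

391.60 g


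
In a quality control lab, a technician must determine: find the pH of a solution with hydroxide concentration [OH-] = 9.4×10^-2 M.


pOH = -log10([OH-]) = -log10(9.4×10^-2)
= 2 - log10(9.4) = 1.03
pH = 14 - pOH = 14 - 1.03 = 12.97

12.97


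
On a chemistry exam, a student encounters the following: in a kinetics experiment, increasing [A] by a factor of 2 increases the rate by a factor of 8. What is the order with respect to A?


rate ∝ [A]^n
2^n = 8 → n = 3
Order in A: 3

3


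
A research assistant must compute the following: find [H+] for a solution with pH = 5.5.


[H+] = 10^(-pH) = 10^(-5.5)
= 3.16×10^-6 M

3.16×10^-6 M


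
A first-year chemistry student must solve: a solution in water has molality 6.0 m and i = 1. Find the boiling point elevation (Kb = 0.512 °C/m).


ΔTb = Kb × m × i
= 0.512 × 6.0 × 1
= 3.072 °C

3.072 °C


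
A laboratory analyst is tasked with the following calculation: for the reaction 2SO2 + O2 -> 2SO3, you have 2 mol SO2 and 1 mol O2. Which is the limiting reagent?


Mole ratio available / coefficient:
  SO2: 2/2 = 1.000
  O2: 1/1 = 1.000
Smaller ratio is limiting.

neither (stoichiometric); SO2 and O2 are fully consumed


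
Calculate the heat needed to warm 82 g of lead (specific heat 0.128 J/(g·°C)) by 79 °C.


q = mcΔT = 82 × 0.128 × 79
= 829.18 J

829.18 J


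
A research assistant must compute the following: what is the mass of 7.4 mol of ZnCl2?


M(ZnCl2) = 136.28 g/mol
mass = n × M = 7.4 × 136.28 = 1008.47 g

1008.47 g


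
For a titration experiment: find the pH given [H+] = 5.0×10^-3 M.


pH = -log10([H+]) = -log10(5.0×10^-3)
= 3 - log10(5.0)
= 3 - 0.7
= 2.3

2.3


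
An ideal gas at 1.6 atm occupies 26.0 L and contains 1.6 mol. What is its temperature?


PV = nRT  (R = 0.08206 L·atm/(mol·K))
T = PV/(nR) = 1.6×26.0/(1.6×0.08206)
= 41.60/0.131296
= 316.84 K

316.84 K


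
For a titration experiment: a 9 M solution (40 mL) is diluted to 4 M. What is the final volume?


C1V1 = C2V2
9 × 40 = 4 × V2
V2 = 360/4 = 90.0 mL

90.0 mL


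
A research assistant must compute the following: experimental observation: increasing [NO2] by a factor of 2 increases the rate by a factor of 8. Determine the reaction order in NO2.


rate ∝ [NO2]^n
2^n = 8 → n = 3
Order in NO2: 3

3


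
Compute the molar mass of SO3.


M(SO3) = 1×32.07 + 3×16.0
= 32.07 + 48.0
= 80.07 g/mol

80.07 g/mol


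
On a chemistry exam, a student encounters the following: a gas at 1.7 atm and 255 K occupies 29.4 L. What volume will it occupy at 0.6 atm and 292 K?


P1V1/T1 = P2V2/T2
V2 = P1V1T2/(T1P2)
= 1.7×29.4×292/(255×0.6)
= 95.387 L

95.387 L


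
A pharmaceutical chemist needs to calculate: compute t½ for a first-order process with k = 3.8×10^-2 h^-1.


t½ = ln2/k = 0.693147/(3.8×10^-2 h^-1)
= 18.24 h

18.24 h


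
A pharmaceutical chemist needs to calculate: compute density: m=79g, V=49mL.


ρ = mass/volume
= 79/49
= 1.612 g/mL

1.612 g/mL


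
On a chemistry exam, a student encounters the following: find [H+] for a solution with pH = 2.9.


[H+] = 10^(-pH) = 10^(-2.9)
= 1.26×10^-3 M

1.26×10^-3 M


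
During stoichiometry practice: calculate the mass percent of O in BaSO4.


M(BaSO4) = 1×137.33 + 1×32.07 + 4×16.0 = 233.40 g/mol
Mass of O = 4 × 16.0 = 64.00 g/mol
% O = 64.00/233.40 × 100 = 27.42%

27.42%


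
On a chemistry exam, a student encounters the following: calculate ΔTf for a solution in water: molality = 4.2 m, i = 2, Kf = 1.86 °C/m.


ΔTf = Kf × m × i
= 1.86 × 4.2 × 2
= 15.624 °C

15.624 °C


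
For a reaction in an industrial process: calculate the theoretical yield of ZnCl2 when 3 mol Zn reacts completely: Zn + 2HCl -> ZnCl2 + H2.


Mole ratio ZnCl2:Zn = 1:1
n(ZnCl2) = 3 × 1/1 = 3.000 mol
mass = 3.000 × 136.28 = 408.84 g

408.84 g


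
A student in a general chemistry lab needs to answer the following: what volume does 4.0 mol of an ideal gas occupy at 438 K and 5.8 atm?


PV = nRT  (R = 0.08206 L·atm/(mol·K))
V = nRT/P = 4.0×0.08206×438/5.8
= 24.788 L

24.788 L


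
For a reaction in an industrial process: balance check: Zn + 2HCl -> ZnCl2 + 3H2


Equation: Zn + 2HCl -> ZnCl2 + 3H2
Check atoms: Cl: 2=2, H: 2≠6, Zn: 1=1
Not balanced

No, not balanced


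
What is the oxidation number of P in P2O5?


2x + 5(-2) = 0, so x = +5
Oxidation number: +5

+5


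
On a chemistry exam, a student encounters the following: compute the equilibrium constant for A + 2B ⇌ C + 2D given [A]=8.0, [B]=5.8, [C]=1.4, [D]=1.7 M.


Kc = [C][D]^2/([A][B]^2)
= (1.4^1 × 1.7^2)/(8.0^1 × 5.8^2)
= 4.046/269.12
= 0.01503

0.01503


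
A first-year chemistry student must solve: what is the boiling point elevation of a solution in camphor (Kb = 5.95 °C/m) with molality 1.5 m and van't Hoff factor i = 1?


ΔTb = Kb × m × i
= 5.95 × 1.5 × 1
= 8.925 °C

8.925 °C


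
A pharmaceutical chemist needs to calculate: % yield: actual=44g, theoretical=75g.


% yield = actual/theoretical × 100
= 44/75 × 100
= 58.67%

58.67%


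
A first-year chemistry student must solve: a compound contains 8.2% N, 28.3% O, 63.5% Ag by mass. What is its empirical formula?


Assume 100 g sample. Moles of each element:
  N: 8.2/14.01 = 0.585 mol
  O: 28.3/16.0 = 1.769 mol
  Ag: 63.5/107.87 = 0.589 mol
Divide by smallest (0.585):
  N: 0.585/0.585 = 1.0
  O: 1.769/0.585 = 3.02
  Ag: 0.589/0.585 = 1.01
Empirical formula: AgNO3

AgNO3


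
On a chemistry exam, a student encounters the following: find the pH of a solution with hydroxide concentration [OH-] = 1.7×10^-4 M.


pOH = -log10([OH-]) = -log10(1.7×10^-4)
= 4 - log10(1.7) = 3.77
pH = 14 - pOH = 14 - 3.77 = 10.23

10.23


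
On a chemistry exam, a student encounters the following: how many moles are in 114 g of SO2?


M(SO2) = 64.07 g/mol
n = mass/M = 114/64.07 = 1.7793 mol

1.7793 mol


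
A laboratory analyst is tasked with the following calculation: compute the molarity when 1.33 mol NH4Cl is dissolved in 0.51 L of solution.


M = n/V = 1.33/0.51 = 2.608 mol/L

2.608 M


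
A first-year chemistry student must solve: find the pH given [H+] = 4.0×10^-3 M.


pH = -log10([H+]) = -log10(4.0×10^-3)
= 3 - log10(4.0)
= 3 - 0.6
= 2.4

2.4


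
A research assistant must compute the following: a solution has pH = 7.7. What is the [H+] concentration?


[H+] = 10^(-pH) = 10^(-7.7)
= 2.0×10^-8 M

2.0×10^-8 M


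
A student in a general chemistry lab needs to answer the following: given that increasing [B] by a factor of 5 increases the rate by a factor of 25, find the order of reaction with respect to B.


rate ∝ [B]^n
5^n = 25 → n = 2
Order in B: 2

2


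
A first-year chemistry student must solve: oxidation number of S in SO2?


x + 2(-2) = 0, so x = +4
Oxidation number: +4

+4


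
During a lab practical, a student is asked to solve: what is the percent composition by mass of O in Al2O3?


M(Al2O3) = 2×26.98 + 3×16.0 = 101.96 g/mol
Mass of O = 3 × 16.0 = 48.00 g/mol
% O = 48.00/101.96 × 100 = 47.08%

47.08%


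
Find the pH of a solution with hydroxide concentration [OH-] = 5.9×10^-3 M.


pOH = -log10([OH-]) = -log10(5.9×10^-3)
= 3 - log10(5.9) = 2.23
pH = 14 - pOH = 14 - 2.23 = 11.77

11.77


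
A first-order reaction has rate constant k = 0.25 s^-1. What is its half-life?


t½ = ln2/k = 0.693147/(0.25 s^-1)
= 2.773 s

2.773 s


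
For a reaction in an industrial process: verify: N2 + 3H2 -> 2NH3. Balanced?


Equation: N2 + 3H2 -> 2NH3
Check atoms: H: 6=6, N: 2=2
Balanced

Yes, balanced


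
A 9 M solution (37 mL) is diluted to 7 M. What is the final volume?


C1V1 = C2V2
9 × 37 = 7 × V2
V2 = 333/7 = 47.57 mL

47.57 mL


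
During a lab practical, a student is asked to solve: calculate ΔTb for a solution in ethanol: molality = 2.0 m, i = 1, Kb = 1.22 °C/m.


ΔTb = Kb × m × i
= 1.22 × 2.0 × 1
= 2.44 °C

2.44 °C


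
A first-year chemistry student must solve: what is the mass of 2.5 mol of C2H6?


M(C2H6) = 30.07 g/mol
mass = n × M = 2.5 × 30.07 = 75.18 g

75.18 g


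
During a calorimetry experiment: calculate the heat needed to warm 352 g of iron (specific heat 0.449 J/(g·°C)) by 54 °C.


q = mcΔT = 352 × 0.449 × 54
= 8534.59 J

8534.59 J


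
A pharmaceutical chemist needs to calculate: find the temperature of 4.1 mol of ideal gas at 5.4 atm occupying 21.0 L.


PV = nRT  (R = 0.08206 L·atm/(mol·K))
T = PV/(nR) = 5.4×21.0/(4.1×0.08206)
= 113.40/0.336446
= 337.05 K

337.05 K


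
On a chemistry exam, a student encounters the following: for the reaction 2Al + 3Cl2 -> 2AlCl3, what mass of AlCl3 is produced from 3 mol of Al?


Mole ratio AlCl3:Al = 2:2
n(AlCl3) = 3 × 2/2 = 3.000 mol
mass = 3.000 × 133.33 = 399.99 g

399.99 g


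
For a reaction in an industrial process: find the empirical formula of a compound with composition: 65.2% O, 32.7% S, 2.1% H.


Assume 100 g sample. Moles of each element:
  O: 65.2/16.0 = 4.075 mol
  S: 32.7/32.07 = 1.02 mol
  H: 2.1/1.008 = 2.083 mol
Divide by smallest (1.02):
  O: 4.075/1.02 = 4.0
  S: 1.02/1.02 = 1.0
  H: 2.083/1.02 = 2.04
Empirical formula: H2SO4

H2SO4


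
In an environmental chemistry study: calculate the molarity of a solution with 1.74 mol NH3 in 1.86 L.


M = n/V = 1.74/1.86 = 0.935 mol/L

0.935 M


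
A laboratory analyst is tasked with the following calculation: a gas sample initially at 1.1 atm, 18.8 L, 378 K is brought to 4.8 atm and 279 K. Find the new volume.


P1V1/T1 = P2V2/T2
V2 = P1V1T2/(T1P2)
= 1.1×18.8×279/(378×4.8)
= 3.18 L

3.18 L


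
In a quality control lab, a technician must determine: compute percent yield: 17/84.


% yield = actual/theoretical × 100
= 17/84 × 100
= 20.24%

20.24%


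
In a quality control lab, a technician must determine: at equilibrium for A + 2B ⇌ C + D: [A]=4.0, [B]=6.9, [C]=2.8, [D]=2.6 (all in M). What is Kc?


Kc = [C][D]/([A][B]^2)
= (2.8^1 × 2.6^1)/(4.0^1 × 6.9^2)
= 7.28/190.44
= 0.03823

0.03823


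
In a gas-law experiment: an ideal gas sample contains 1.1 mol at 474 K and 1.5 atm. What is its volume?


PV = nRT  (R = 0.08206 L·atm/(mol·K))
V = nRT/P = 1.1×0.08206×474/1.5
= 28.524 L

28.524 L
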